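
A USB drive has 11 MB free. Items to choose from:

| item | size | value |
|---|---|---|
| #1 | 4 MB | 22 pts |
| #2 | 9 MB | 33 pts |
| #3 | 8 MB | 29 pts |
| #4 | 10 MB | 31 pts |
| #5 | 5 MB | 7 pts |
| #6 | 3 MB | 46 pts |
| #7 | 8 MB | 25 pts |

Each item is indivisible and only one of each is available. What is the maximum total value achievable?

75 pts

This is a 0/1 knapsack; check combinations near the capacity.
- #3+#6: size 8+3=11, value 29+46=75
- #6+#7: size 3+8=11, value 46+25=71
- #1+#6: size 4+3=7, value 22+46=68
Best: 75 pts.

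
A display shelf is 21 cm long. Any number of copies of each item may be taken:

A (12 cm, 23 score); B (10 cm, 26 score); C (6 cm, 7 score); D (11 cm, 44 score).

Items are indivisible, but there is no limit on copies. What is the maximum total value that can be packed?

70 score

Best value-per-unit is D at 44/11; filling with it alone gives 1×44 = 44.
Optimal mix: 1×B + 1×D → length 21, value 70.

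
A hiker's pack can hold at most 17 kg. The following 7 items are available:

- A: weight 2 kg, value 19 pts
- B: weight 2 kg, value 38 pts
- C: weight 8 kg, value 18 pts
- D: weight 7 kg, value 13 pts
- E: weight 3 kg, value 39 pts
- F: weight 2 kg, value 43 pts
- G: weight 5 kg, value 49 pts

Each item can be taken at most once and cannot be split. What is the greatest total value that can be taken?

188 pts

Check high-value combinations within 17 kg:
- A+B+E+F+G: weight 2+2+3+2+5=14, value 19+38+39+43+49=188
- B+E+F+G: weight 2+3+2+5=12, value 38+39+43+49=169
- A+B+C+E+F: weight 2+2+8+3+2=17, value 19+38+18+39+43=157
- A+B+D+E+F: weight 2+2+7+3+2=16, value 19+38+13+39+43=152
Best: 188 pts.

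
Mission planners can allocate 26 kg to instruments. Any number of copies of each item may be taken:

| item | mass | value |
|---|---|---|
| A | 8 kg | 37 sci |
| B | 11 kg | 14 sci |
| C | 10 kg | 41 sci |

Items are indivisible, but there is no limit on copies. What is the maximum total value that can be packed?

Best value-per-unit is A at 37/8; filling with it alone gives 3×37 = 111.
Optimal mix: 2×A + 1×C → mass 26, value 115.

115 sci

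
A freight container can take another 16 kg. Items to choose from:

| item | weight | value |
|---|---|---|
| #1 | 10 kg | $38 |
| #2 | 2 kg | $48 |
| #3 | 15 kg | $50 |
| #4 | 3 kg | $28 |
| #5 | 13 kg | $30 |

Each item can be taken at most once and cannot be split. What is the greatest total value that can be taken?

Check high-value combinations within 16 kg:
- #1+#2+#4: weight 10+2+3=15, value 38+48+28=114
- #1+#2: weight 10+2=12, value 38+48=86
- #2+#5: weight 2+13=15, value 48+30=78
- #2+#4: weight 2+3=5, value 48+28=76
- #1+#4: weight 10+3=13, value 38+28=66
Best: $114.

$114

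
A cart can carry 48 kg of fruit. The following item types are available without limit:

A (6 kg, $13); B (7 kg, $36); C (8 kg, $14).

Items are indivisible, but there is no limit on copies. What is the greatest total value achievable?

Best value-per-unit is B at 36/7; filling with it alone gives 6×36 = 216.
Optimal mix: 1×A + 6×B → weight 48, value 229.

$229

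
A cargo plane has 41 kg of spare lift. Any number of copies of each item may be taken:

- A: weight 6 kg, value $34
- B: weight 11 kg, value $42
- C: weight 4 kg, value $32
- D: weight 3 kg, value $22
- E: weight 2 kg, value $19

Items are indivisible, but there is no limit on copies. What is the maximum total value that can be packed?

$383

Best value-per-unit is E at 19/2; filling with it alone gives 20×19 = 380.
Optimal mix: 1×D + 19×E → weight 41, value 383.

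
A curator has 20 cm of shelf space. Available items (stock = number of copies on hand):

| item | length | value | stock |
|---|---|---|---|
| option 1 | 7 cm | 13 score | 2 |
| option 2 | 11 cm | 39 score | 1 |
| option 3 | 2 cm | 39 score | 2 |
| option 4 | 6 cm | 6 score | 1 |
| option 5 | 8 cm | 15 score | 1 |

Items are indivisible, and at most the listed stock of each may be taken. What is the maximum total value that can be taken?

Top feasible selections:
- 1×option 2 + 2×option 3: length 15, value 117
- 1×option 1 + 2×option 3 + 1×option 5: length 19, value 106
Best: 117 score.

117 score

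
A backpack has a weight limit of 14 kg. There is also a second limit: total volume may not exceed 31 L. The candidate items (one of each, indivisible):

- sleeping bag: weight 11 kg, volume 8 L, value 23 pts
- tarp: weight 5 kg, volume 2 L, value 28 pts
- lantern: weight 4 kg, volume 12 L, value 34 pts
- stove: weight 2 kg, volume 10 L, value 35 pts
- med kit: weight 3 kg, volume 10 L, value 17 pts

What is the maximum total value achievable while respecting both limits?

97 pts

Feasible sets respecting both limits:
- tarp+lantern+stove: weight 11, volume 24, value 97
- tarp+stove+med kit: weight 10, volume 22, value 80
- tarp+lantern+med kit: weight 12, volume 24, value 79
- lantern+stove: weight 6, volume 22, value 69
Best: 97 pts.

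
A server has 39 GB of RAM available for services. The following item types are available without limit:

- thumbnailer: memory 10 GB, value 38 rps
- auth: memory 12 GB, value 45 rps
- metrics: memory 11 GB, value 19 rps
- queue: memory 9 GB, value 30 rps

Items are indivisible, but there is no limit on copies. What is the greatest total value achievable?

Best value-per-unit is thumbnailer at 38/10; filling with it alone gives 3×38 = 114.
Optimal mix: 3×thumbnailer + 1×queue → memory 39, value 144.

144 rps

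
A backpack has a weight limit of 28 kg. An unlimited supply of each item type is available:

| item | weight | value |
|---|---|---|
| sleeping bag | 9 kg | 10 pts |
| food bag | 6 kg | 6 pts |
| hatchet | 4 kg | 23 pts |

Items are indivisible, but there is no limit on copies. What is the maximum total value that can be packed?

161 pts

Best value-per-unit is hatchet at 23/4, and filling with it alone uses weight 7×4=28. No mix of the others beats 7×23 = 161.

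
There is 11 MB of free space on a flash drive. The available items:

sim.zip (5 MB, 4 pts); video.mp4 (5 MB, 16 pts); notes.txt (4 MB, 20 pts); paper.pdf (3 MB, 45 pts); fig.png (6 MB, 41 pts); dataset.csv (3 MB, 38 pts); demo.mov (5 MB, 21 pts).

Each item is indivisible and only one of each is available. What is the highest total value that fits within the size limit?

104 pts

Check high-value combinations within 11 MB:
- paper.pdf+dataset.csv+demo.mov: size 3+3+5=11, value 45+38+21=104
- notes.txt+paper.pdf+dataset.csv: size 4+3+3=10, value 20+45+38=103
- video.mp4+paper.pdf+dataset.csv: size 5+3+3=11, value 16+45+38=99
- sim.zip+paper.pdf+dataset.csv: size 5+3+3=11, value 4+45+38=87
- paper.pdf+fig.png: size 3+6=9, value 45+41=86
Best: 104 pts.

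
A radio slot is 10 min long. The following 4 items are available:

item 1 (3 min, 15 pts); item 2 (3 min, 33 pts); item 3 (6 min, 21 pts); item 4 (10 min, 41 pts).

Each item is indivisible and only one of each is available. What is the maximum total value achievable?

Check high-value combinations within 10 min:
- item 2+item 3: duration 3+6=9, value 33+21=54
- item 1+item 2: duration 3+3=6, value 15+33=48
- item 4: duration 10, value 41
Best: 54 pts.

54 pts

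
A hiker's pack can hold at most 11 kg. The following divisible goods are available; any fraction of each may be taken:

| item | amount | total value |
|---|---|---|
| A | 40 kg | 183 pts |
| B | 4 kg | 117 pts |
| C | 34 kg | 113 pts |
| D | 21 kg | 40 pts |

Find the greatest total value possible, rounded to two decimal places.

Take in order of value per unit:
- B (117/4 per unit): all 4 → value 117, running total 117.00
- A (183/40 per unit): 7 of 40 → value 7×183/40 = 32.0250, running total 149.03
Total 149.03.

149.03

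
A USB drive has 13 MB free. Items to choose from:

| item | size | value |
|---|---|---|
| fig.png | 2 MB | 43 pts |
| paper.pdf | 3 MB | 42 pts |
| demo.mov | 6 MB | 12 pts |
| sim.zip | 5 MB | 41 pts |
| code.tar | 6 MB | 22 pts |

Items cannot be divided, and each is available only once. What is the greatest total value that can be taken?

This is a 0/1 knapsack; check combinations near the capacity.
- fig.png+paper.pdf+sim.zip: size 2+3+5=10, value 43+42+41=126
- fig.png+paper.pdf+code.tar: size 2+3+6=11, value 43+42+22=107
- fig.png+sim.zip+code.tar: size 2+5+6=13, value 43+41+22=106
Best: 126 pts.

126 pts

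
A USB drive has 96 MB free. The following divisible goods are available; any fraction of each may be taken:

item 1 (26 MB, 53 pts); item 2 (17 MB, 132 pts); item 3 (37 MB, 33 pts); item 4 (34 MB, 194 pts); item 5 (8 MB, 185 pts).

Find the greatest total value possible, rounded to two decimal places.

573.81

Take in order of value per unit:
- item 5 (185/8 per unit): all 8 → value 185, running total 185.00
- item 2 (132/17 per unit): all 17 → value 132, running total 317.00
- item 4 (194/34 per unit): all 34 → value 194, running total 511.00
- item 1 (53/26 per unit): all 26 → value 53, running total 564.00
- item 3 (33/37 per unit): 11 of 37 → value 11×33/37 = 9.8108, running total 573.81
Total 573.81.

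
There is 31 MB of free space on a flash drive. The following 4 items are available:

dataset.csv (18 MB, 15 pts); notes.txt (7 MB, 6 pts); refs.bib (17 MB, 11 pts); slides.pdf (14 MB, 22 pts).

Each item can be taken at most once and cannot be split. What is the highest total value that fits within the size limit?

33 pts

Check high-value combinations within 31 MB:
- refs.bib+slides.pdf: size 17+14=31, value 11+22=33
- notes.txt+slides.pdf: size 7+14=21, value 6+22=28
- slides.pdf: size 14, value 22
- dataset.csv+notes.txt: size 18+7=25, value 15+6=21
Best: 33 pts.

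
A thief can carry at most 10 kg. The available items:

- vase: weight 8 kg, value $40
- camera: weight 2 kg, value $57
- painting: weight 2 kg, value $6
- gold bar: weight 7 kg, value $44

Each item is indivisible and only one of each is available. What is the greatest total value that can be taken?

$101

This is a 0/1 knapsack; check combinations near the capacity.
- camera+gold bar: weight 2+7=9, value 57+44=101
- vase+camera: weight 8+2=10, value 40+57=97
- camera+painting: weight 2+2=4, value 57+6=63
Best: $101.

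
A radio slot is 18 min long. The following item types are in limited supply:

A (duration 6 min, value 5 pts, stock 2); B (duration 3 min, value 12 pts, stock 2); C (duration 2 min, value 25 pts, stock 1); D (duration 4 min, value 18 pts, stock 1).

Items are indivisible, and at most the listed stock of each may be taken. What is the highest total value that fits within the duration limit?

Best selections within duration 18 and stock limits:
- 1×A + 2×B + 1×C + 1×D: duration 18, value 72
- 2×B + 1×C + 1×D: duration 12, value 67
Best: 72 pts.

72 pts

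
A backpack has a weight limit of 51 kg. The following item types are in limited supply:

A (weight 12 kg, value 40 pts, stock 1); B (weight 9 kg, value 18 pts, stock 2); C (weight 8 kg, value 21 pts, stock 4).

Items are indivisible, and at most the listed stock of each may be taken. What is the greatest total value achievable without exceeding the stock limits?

Top feasible selections:
- 1×A + 4×C: weight 44, value 124
- 1×A + 1×B + 3×C: weight 45, value 121
- 2×B + 4×C: weight 50, value 120
- 1×A + 2×B + 2×C: weight 46, value 118
Best: 124 pts.

124 pts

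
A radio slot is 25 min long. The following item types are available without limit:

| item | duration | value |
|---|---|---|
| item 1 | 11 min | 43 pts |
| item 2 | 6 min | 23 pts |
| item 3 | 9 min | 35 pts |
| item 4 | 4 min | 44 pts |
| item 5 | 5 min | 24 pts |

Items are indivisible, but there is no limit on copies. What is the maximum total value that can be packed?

264 pts

Best value-per-unit is item 4 at 44/4, and filling with it alone uses duration 6×4=24. No mix of the others beats 6×44 = 264.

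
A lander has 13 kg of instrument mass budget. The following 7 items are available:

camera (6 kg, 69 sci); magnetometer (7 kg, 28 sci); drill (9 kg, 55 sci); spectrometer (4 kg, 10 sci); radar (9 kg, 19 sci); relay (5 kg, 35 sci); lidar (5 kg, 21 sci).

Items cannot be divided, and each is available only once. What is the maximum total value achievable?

104 sci

Check high-value combinations within 13 kg:
- camera+relay: mass 6+5=11, value 69+35=104
- camera+magnetometer: mass 6+7=13, value 69+28=97
- camera+lidar: mass 6+5=11, value 69+21=90
- camera+spectrometer: mass 6+4=10, value 69+10=79
Best: 104 sci.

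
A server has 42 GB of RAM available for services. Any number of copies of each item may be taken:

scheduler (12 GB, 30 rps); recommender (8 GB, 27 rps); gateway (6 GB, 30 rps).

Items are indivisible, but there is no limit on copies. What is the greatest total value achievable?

210 rps

Best value-per-unit is gateway at 30/6, and filling with it alone uses memory 7×6=42. No mix of the others beats 7×30 = 210.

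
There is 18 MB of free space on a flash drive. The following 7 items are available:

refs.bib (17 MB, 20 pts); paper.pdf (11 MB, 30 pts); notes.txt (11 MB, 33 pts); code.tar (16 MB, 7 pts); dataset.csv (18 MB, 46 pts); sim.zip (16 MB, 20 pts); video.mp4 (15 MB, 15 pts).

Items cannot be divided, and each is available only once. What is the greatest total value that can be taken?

Check high-value combinations within 18 MB:
- dataset.csv: size 18, value 46
- notes.txt: size 11, value 33
- paper.pdf: size 11, value 30
- sim.zip: size 16, value 20
- refs.bib: size 17, value 20
Best: 46 pts.

46 pts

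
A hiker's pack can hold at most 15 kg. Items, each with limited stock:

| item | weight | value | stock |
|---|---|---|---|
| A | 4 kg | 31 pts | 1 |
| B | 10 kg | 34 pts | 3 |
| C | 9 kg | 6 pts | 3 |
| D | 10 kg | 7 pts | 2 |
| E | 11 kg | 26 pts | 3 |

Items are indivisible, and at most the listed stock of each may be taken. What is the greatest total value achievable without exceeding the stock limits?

Top feasible selections:
- 1×A + 1×B: weight 14, value 65
- 1×A + 1×E: weight 15, value 57
- 1×A + 1×D: weight 14, value 38
- 1×A + 1×C: weight 13, value 37
Best: 65 pts.

65 pts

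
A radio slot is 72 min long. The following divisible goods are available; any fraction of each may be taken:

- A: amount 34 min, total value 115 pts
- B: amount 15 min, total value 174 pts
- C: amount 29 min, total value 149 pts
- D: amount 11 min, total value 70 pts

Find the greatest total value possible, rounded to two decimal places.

Take in order of value per unit:
- B (174/15 per unit): all 15 → value 174, running total 174.00
- D (70/11 per unit): all 11 → value 70, running total 244.00
- C (149/29 per unit): all 29 → value 149, running total 393.00
- A (115/34 per unit): 17 of 34 → value 17×115/34 = 57.5000, running total 450.50
Total 450.50.

450.50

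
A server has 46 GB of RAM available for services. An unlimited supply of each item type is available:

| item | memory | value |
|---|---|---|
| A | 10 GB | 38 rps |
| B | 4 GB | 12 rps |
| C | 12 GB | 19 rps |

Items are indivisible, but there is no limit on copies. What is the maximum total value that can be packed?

164 rps

Best value-per-unit is A at 38/10; filling with it alone gives 4×38 = 152.
Optimal mix: 4×A + 1×B → memory 44, value 164.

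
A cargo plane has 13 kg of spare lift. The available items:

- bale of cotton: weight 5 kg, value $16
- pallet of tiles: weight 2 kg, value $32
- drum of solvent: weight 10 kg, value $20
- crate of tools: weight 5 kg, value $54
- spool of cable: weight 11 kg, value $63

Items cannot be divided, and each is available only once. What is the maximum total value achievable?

$102

Check high-value combinations within 13 kg:
- bale of cotton+pallet of tiles+crate of tools: weight 5+2+5=12, value 16+32+54=102
- pallet of tiles+spool of cable: weight 2+11=13, value 32+63=95
- pallet of tiles+crate of tools: weight 2+5=7, value 32+54=86
Best: $102.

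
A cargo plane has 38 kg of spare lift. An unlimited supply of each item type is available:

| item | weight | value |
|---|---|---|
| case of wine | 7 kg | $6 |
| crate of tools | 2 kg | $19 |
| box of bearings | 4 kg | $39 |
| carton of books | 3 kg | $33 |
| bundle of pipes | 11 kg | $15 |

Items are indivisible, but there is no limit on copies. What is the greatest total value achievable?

Best value-per-unit is carton of books at 33/3; filling with it alone gives 12×33 = 396.
Optimal mix: 1×crate of tools + 12×carton of books → weight 38, value 415.

$415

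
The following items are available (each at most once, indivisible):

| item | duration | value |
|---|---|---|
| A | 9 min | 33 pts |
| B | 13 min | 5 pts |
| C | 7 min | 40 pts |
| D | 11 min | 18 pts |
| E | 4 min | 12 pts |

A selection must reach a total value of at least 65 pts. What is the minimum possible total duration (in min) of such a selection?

16

Subsets with value ≥ 65, sorted by total duration:
- A+C: duration 16, value 73
- A+C+E: duration 20, value 85
Minimum duration: 16 min.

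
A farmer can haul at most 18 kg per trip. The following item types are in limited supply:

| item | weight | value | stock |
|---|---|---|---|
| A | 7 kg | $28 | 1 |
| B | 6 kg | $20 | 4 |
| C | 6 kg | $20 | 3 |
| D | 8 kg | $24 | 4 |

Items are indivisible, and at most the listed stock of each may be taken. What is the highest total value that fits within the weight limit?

$60

Best selections within weight 18 and stock limits:
- 3×C: weight 18, value 60
- 1×B + 2×C: weight 18, value 60
Best: $60.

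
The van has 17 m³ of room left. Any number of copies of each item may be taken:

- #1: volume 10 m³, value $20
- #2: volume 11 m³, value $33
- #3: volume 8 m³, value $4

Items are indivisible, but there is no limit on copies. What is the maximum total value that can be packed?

Best value-per-unit is #2 at 33/11, and filling with it alone uses volume 1×11=11. No mix of the others beats 1×33 = 33.

$33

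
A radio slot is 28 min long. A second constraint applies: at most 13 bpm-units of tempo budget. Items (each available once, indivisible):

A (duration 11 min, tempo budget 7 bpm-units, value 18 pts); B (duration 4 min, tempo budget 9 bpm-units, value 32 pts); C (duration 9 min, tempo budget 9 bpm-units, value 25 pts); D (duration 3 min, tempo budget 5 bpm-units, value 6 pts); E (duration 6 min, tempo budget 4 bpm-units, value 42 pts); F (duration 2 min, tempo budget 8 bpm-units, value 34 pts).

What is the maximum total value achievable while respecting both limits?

76 pts

Feasible sets respecting both limits:
- E+F: duration 8, tempo budget 12, value 76
- B+E: duration 10, tempo budget 13, value 74
- C+E: duration 15, tempo budget 13, value 67
- A+E: duration 17, tempo budget 11, value 60
Best: 76 pts.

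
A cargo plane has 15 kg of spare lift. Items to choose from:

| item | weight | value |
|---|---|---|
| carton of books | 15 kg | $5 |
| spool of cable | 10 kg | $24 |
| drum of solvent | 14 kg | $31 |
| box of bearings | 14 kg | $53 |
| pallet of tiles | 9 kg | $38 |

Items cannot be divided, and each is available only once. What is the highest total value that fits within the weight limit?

$53

Check high-value combinations within 15 kg:
- box of bearings: weight 14, value 53
- pallet of tiles: weight 9, value 38
- drum of solvent: weight 14, value 31
Best: $53.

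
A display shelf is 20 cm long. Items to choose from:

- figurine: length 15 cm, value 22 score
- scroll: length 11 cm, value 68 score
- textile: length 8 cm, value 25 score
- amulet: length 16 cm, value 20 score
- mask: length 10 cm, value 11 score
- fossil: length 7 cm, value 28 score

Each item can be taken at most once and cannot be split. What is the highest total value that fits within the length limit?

96 score

This is a 0/1 knapsack; check combinations near the capacity.
- scroll+fossil: length 11+7=18, value 68+28=96
- scroll+textile: length 11+8=19, value 68+25=93
- scroll: length 11, value 68
Best: 96 score.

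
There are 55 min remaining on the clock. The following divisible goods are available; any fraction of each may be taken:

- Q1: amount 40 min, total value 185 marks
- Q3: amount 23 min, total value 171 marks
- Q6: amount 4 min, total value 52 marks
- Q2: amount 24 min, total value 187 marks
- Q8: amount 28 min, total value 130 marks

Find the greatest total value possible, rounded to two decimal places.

Take in order of value per unit:
- Q6 (52/4 per unit): all 4 → value 52, running total 52.00
- Q2 (187/24 per unit): all 24 → value 187, running total 239.00
- Q3 (171/23 per unit): all 23 → value 171, running total 410.00
- Q8 (130/28 per unit): 4 of 28 → value 4×130/28 = 18.5714, running total 428.57
Total 428.57.

428.57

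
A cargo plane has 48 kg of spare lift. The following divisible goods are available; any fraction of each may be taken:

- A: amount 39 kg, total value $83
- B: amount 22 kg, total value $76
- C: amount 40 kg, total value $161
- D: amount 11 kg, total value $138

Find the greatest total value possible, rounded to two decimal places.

Take in order of value per unit:
- D (138/11 per unit): all 11 → value 138, running total 138.00
- C (161/40 per unit): 37 of 40 → value 37×161/40 = 148.9250, running total 286.93
Total 286.93.

286.93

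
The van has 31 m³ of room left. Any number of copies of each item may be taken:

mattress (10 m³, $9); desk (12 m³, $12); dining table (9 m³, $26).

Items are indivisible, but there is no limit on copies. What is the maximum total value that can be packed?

Best value-per-unit is dining table at 26/9, and filling with it alone uses volume 3×9=27. No mix of the others beats 3×26 = 78.

$78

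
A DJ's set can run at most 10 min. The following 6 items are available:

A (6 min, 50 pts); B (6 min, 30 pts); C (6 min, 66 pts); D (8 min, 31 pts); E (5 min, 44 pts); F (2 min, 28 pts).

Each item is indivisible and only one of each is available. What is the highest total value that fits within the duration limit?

Check high-value combinations within 10 min:
- C+F: duration 6+2=8, value 66+28=94
- A+F: duration 6+2=8, value 50+28=78
- E+F: duration 5+2=7, value 44+28=72
Best: 94 pts.

94 pts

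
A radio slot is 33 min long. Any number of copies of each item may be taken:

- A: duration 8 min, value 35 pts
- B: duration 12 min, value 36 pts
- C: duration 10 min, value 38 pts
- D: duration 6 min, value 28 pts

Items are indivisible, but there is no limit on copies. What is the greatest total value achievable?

Best value-per-unit is D at 28/6; filling with it alone gives 5×28 = 140.
Optimal mix: 1×A + 4×D → duration 32, value 147.

147 pts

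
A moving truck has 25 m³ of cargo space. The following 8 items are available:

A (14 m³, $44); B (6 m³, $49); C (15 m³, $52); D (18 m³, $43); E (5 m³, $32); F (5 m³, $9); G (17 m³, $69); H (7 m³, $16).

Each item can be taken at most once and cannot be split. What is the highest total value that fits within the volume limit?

$125

This is a 0/1 knapsack; check combinations near the capacity.
- A+B+E: volume 14+6+5=25, value 44+49+32=125
- B+G: volume 6+17=23, value 49+69=118
- B+E+F+H: volume 6+5+5+7=23, value 49+32+9+16=106
- A+B+F: volume 14+6+5=25, value 44+49+9=102
- B+C: volume 6+15=21, value 49+52=101
Best: $125.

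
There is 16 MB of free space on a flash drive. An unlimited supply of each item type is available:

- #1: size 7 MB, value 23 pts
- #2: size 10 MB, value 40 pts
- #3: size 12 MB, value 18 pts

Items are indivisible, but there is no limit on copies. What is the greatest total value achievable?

Best value-per-unit is #2 at 40/10; filling with it alone gives 1×40 = 40.
Optimal mix: 2×#1 → size 14, value 46.

46 pts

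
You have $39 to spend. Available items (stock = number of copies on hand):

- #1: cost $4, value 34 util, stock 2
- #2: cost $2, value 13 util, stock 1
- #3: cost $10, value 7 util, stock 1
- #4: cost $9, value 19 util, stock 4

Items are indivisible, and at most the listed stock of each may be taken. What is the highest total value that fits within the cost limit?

Best selections within cost 39 and stock limits:
- 2×#1 + 1×#2 + 3×#4: cost 37, value 138
- 2×#1 + 1×#2 + 1×#3 + 2×#4: cost 38, value 126
Best: 138 util.

138 util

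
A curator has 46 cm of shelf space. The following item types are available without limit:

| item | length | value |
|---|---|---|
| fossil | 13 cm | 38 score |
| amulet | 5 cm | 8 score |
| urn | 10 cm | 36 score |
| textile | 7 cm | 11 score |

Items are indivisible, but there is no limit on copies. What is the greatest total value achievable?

152 score

Best value-per-unit is urn at 36/10; filling with it alone gives 4×36 = 144.
Optimal mix: 1×amulet + 4×urn → length 45, value 152.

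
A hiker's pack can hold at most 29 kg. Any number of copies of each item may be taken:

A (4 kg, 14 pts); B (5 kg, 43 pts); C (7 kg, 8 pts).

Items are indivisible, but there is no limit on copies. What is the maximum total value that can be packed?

229 pts

Best value-per-unit is B at 43/5; filling with it alone gives 5×43 = 215.
Optimal mix: 1×A + 5×B → weight 29, value 229.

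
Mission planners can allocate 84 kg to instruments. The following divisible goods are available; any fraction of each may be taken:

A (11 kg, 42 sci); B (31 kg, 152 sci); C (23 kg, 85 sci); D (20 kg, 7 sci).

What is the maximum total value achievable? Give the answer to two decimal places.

Take in order of value per unit:
- B (152/31 per unit): all 31 → value 152, running total 152.00
- A (42/11 per unit): all 11 → value 42, running total 194.00
- C (85/23 per unit): all 23 → value 85, running total 279.00
- D (7/20 per unit): 19 of 20 → value 19×7/20 = 6.6500, running total 285.65
Total 285.65.

285.65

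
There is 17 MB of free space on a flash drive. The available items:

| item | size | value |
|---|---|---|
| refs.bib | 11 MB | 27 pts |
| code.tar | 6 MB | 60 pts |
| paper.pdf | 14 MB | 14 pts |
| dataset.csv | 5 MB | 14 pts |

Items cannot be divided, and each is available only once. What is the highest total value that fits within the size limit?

87 pts

Check high-value combinations within 17 MB:
- refs.bib+code.tar: size 11+6=17, value 27+60=87
- code.tar+dataset.csv: size 6+5=11, value 60+14=74
- code.tar: size 6, value 60
- refs.bib+dataset.csv: size 11+5=16, value 27+14=41
- refs.bib: size 11, value 27
Best: 87 pts.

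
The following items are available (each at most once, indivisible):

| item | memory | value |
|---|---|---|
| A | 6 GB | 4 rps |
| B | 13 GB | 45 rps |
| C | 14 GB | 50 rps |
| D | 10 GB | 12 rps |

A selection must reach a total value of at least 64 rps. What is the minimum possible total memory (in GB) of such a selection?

Subsets with value ≥ 64, sorted by total memory:
- B+C: memory 27, value 95
- A+C+D: memory 30, value 66
- A+B+C: memory 33, value 99
Minimum memory: 27 GB.

27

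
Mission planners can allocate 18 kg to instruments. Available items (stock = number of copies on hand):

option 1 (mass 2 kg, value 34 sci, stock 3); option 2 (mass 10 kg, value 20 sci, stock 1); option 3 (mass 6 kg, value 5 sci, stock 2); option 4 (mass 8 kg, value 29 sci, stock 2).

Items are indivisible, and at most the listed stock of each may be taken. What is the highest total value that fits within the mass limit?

Best selections within mass 18 and stock limits:
- 3×option 1 + 1×option 4: mass 14, value 131
- 3×option 1 + 1×option 2: mass 16, value 122
Best: 131 sci.

131 sci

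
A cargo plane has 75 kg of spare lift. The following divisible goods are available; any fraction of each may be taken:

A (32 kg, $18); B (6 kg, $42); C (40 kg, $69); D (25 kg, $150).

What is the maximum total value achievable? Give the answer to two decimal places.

Take in order of value per unit:
- B (42/6 per unit): all 6 → value 42, running total 42.00
- D (150/25 per unit): all 25 → value 150, running total 192.00
- C (69/40 per unit): all 40 → value 69, running total 261.00
- A (18/32 per unit): 4 of 32 → value 4×18/32 = 2.2500, running total 263.25
Total 263.25.

263.25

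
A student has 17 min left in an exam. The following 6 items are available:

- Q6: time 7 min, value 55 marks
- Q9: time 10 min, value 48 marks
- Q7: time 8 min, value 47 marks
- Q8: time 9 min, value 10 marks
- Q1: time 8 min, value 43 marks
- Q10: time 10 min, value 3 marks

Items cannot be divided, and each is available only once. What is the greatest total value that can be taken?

103 marks

This is a 0/1 knapsack; check combinations near the capacity.
- Q6+Q9: time 7+10=17, value 55+48=103
- Q6+Q7: time 7+8=15, value 55+47=102
- Q6+Q1: time 7+8=15, value 55+43=98
- Q7+Q1: time 8+8=16, value 47+43=90
- Q6+Q8: time 7+9=16, value 55+10=65
Best: 103 marks.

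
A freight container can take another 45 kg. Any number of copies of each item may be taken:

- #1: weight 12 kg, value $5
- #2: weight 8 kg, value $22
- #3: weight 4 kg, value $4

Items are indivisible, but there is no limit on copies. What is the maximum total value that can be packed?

$114

Best value-per-unit is #2 at 22/8; filling with it alone gives 5×22 = 110.
Optimal mix: 5×#2 + 1×#3 → weight 44, value 114.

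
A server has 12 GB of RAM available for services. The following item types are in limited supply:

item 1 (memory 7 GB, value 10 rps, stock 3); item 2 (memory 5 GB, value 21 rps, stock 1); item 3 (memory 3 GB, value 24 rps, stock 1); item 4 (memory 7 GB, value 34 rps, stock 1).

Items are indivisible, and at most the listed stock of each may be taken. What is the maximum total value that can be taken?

Best selections within memory 12 and stock limits:
- 1×item 3 + 1×item 4: memory 10, value 58
- 1×item 2 + 1×item 4: memory 12, value 55
- 1×item 2 + 1×item 3: memory 8, value 45
Best: 58 rps.

58 rps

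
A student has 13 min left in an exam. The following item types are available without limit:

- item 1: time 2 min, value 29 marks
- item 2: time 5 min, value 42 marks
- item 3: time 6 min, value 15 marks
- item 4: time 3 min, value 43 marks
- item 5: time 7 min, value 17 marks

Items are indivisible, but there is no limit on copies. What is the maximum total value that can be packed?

Best value-per-unit is item 1 at 29/2; filling with it alone gives 6×29 = 174.
Optimal mix: 5×item 1 + 1×item 4 → time 13, value 188.

188 marks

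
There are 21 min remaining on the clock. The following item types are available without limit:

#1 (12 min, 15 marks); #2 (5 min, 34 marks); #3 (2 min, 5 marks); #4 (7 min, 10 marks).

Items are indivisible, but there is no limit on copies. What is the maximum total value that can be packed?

Best value-per-unit is #2 at 34/5, and filling with it alone uses time 4×5=20. No mix of the others beats 4×34 = 136.

136 marks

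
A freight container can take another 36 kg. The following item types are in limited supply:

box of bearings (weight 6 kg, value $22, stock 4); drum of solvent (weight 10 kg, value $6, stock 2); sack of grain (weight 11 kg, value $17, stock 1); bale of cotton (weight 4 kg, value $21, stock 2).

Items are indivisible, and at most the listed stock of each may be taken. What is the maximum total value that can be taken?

$130

Top feasible selections:
- 4×box of bearings + 2×bale of cotton: weight 32, value 130
- 3×box of bearings + 1×drum of solvent + 2×bale of cotton: weight 36, value 114
- 4×box of bearings + 1×bale of cotton: weight 28, value 109
- 3×box of bearings + 2×bale of cotton: weight 26, value 108
Best: $130.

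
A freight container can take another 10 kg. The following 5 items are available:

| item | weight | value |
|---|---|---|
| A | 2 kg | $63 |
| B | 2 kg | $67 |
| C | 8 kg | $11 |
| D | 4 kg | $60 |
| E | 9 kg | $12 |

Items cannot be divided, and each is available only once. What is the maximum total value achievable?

$190

Check high-value combinations within 10 kg:
- A+B+D: weight 2+2+4=8, value 63+67+60=190
- A+B: weight 2+2=4, value 63+67=130
- B+D: weight 2+4=6, value 67+60=127
- A+D: weight 2+4=6, value 63+60=123
- B+C: weight 2+8=10, value 67+11=78
Best: $190.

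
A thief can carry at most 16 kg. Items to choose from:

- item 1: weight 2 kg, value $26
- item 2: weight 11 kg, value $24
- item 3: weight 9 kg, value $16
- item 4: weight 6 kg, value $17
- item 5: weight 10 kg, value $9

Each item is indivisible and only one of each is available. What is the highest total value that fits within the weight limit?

Check high-value combinations within 16 kg:
- item 1+item 2: weight 2+11=13, value 26+24=50
- item 1+item 4: weight 2+6=8, value 26+17=43
- item 1+item 3: weight 2+9=11, value 26+16=42
- item 1+item 5: weight 2+10=12, value 26+9=35
- item 3+item 4: weight 9+6=15, value 16+17=33
Best: $50.

$50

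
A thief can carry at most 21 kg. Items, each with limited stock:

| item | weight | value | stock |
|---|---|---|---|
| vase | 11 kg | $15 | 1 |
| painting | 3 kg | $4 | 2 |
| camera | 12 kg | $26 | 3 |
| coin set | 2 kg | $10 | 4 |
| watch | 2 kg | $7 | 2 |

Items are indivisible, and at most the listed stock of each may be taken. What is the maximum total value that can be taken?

$66

Top feasible selections:
- 1×camera + 4×coin set: weight 20, value 66
- 1×camera + 3×coin set + 1×watch: weight 20, value 63
- 2×painting + 4×coin set + 2×watch: weight 18, value 62
- 1×vase + 4×coin set + 1×watch: weight 21, value 62
Best: $66.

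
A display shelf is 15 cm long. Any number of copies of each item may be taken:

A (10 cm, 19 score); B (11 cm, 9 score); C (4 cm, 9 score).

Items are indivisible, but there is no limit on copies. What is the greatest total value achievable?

Best value-per-unit is C at 9/4; filling with it alone gives 3×9 = 27.
Optimal mix: 1×A + 1×C → length 14, value 28.

28 score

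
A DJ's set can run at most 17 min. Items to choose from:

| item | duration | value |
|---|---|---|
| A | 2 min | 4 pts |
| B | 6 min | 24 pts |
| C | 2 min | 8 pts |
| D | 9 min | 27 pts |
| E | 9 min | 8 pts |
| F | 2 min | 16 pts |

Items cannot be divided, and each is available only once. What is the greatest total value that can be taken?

This is a 0/1 knapsack; check combinations near the capacity.
- B+D+F: duration 6+9+2=17, value 24+27+16=67
- B+C+D: duration 6+2+9=17, value 24+8+27=59
- A+C+D+F: duration 2+2+9+2=15, value 4+8+27+16=55
- A+B+D: duration 2+6+9=17, value 4+24+27=55
- A+B+C+F: duration 2+6+2+2=12, value 4+24+8+16=52
Best: 67 pts.

67 pts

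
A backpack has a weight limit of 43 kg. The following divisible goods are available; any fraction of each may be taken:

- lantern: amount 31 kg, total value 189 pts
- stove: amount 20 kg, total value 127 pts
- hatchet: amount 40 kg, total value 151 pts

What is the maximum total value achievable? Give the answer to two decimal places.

Take in order of value per unit:
- stove (127/20 per unit): all 20 → value 127, running total 127.00
- lantern (189/31 per unit): 23 of 31 → value 23×189/31 = 140.2258, running total 267.23
Total 267.23.

267.23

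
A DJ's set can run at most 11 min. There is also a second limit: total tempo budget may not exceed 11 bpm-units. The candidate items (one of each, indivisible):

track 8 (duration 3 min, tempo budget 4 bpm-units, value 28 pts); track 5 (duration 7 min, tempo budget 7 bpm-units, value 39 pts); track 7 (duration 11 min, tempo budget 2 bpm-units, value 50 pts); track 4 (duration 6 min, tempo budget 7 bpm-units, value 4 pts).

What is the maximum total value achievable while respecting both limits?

67 pts

Feasible sets respecting both limits:
- track 8+track 5: duration 10, tempo budget 11, value 67
- track 7: duration 11, tempo budget 2, value 50
- track 5: duration 7, tempo budget 7, value 39
- track 8+track 4: duration 9, tempo budget 11, value 32
Best: 67 pts.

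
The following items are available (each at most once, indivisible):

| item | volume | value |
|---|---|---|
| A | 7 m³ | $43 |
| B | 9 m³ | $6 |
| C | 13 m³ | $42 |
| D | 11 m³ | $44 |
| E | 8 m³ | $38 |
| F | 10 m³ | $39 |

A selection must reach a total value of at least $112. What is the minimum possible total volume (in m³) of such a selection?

25

Subsets with value ≥ 112, sorted by total volume:
- A+E+F: volume 25, value 120
- A+D+E: volume 26, value 125
- A+D+F: volume 28, value 126
Minimum volume: 25 m³.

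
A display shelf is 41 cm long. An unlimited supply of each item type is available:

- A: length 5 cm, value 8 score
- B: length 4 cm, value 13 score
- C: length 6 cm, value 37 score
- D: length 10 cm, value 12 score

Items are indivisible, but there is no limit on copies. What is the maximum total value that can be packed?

235 score

Best value-per-unit is C at 37/6; filling with it alone gives 6×37 = 222.
Optimal mix: 1×B + 6×C → length 40, value 235.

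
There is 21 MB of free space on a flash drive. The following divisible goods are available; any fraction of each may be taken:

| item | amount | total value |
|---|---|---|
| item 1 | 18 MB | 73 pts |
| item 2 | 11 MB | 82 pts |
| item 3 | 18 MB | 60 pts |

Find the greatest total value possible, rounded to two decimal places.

Take in order of value per unit:
- item 2 (82/11 per unit): all 11 → value 82, running total 82.00
- item 1 (73/18 per unit): 10 of 18 → value 10×73/18 = 40.5556, running total 122.56
Total 122.56.

122.56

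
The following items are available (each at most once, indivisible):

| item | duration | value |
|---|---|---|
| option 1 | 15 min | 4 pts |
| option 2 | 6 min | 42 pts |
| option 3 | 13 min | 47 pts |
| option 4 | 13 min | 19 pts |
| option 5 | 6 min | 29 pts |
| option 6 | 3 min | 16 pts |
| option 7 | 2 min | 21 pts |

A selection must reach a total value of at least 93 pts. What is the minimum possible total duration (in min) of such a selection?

Subsets with value ≥ 93, sorted by total duration:
- option 2+option 5+option 6+option 7: duration 17, value 108
- option 2+option 3+option 7: duration 21, value 110
Minimum duration: 17 min.

17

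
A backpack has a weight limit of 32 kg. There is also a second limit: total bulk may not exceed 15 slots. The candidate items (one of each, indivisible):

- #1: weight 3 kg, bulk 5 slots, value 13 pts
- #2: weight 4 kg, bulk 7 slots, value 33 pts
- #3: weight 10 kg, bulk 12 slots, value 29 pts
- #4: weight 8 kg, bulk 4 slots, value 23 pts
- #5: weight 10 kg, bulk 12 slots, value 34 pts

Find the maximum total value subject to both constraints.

56 pts

Feasible sets respecting both limits:
- #2+#4: weight 12, bulk 11, value 56
- #1+#2: weight 7, bulk 12, value 46
- #1+#4: weight 11, bulk 9, value 36
- #5: weight 10, bulk 12, value 34
Best: 56 pts.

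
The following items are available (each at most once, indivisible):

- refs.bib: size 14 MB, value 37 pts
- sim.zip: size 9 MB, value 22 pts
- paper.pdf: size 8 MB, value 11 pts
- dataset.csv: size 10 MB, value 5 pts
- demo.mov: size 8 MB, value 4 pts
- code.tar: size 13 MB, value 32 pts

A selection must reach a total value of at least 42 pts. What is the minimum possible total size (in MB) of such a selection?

Subsets with value ≥ 42, sorted by total size:
- paper.pdf+code.tar: size 21, value 43
- sim.zip+code.tar: size 22, value 54
- refs.bib+paper.pdf: size 22, value 48
Minimum size: 21 MB.

21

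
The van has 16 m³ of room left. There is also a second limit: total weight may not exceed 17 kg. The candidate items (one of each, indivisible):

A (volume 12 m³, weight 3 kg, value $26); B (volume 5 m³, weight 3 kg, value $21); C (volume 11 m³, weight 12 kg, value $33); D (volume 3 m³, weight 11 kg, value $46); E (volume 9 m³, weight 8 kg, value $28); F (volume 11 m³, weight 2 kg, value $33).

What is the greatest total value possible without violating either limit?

Feasible sets respecting both limits:
- D+F: volume 14, weight 13, value 79
- A+D: volume 15, weight 14, value 72
- B+D: volume 8, weight 14, value 67
Best: $79.

$79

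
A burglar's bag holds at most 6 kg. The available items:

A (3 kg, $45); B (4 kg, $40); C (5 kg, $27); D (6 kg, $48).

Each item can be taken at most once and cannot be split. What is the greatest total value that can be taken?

$48

Check high-value combinations within 6 kg:
- D: weight 6, value 48
- A: weight 3, value 45
- B: weight 4, value 40
- C: weight 5, value 27
Best: $48.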